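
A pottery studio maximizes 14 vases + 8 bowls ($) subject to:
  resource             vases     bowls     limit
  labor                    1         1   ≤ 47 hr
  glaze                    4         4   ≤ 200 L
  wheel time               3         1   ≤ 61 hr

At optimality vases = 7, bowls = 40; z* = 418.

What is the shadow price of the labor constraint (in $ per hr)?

Binding: labor and wheel time. Non-binding: glaze (12 unused).
By complementary slackness, y = 0 for the non-binding constraint.
The binding rows give the dual system: 1·y_labor + 3·y_wheel time = 14 and 1·y_labor + 1·y_wheel time = 8.
→ y_labor = 5 and y_wheel time = 3.
Shadow price of labor = 5.

5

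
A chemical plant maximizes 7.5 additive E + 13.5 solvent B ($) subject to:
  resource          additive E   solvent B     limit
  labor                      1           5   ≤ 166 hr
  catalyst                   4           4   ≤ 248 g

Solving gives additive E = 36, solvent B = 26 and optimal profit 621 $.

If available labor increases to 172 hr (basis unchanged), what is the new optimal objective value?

630

Both labor and catalyst are binding at x*.
Dual feasibility on the basic columns requires 1·y_labor + 4·y_catalyst = 7.5, 5·y_labor + 4·y_catalyst = 13.5.
This yields shadow prices y_labor = 1.5, y_catalyst = 1.5.
Δz = y_labor·Δb = 1.5 × (6) = 9, so new z* = 621 + 9 = 630.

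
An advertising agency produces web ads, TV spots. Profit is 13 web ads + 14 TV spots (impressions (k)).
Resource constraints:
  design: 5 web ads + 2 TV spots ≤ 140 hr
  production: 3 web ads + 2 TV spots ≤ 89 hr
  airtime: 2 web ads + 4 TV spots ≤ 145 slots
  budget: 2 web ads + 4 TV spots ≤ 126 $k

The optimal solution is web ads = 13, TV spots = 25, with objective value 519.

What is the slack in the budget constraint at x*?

0

budget used = 2·13 + 4·25 = 126; slack = 126 − 126 = 0.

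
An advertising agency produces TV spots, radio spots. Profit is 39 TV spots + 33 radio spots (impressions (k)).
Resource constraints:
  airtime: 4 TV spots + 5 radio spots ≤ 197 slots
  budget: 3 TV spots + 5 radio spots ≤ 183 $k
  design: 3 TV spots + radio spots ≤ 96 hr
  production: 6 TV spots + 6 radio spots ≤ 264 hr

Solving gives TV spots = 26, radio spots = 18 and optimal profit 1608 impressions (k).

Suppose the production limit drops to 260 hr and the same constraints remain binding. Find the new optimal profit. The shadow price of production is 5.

Δb = -4, so new z* = 1608 + (5)·(-4) = 1608 − 20 = 1588.

1588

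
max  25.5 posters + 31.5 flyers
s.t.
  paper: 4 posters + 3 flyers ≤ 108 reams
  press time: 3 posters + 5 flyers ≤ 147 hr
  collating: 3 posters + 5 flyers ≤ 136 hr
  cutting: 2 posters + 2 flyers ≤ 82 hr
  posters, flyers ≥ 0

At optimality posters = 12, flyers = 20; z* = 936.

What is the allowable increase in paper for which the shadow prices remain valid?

49.5

Binding constraints: paper, collating. The basis is B = [[4,3],[3,5]] with det 11.
Per unit increase in paper, x* moves by d = (0.4545, -0.2727).
The basis stays optimal until cutting becomes binding; allowable increase = 49.5 reams.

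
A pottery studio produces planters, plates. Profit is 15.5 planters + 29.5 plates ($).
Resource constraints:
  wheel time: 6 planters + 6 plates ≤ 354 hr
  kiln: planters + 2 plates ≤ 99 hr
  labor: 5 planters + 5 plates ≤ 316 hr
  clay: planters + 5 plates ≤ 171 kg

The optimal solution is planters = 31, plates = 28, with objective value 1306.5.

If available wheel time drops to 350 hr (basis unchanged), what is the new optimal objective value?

1298.5

Check each constraint at x*: wheel time 354/354 (tight); kiln 87/99 (slack 12); labor 295/316 (slack 21); clay 171/171 (tight).
Slack constraints have shadow price 0 (complementary slackness).
The binding rows give the dual system: 6·y_wheel time + 1·y_clay = 15.5 and 6·y_wheel time + 5·y_clay = 29.5.
Solving: y_wheel time = 2, y_clay = 3.5.
Δz = y_wheel time·Δb = 2 × (-4) = -8, so new z* = 1306.5 − 8 = 1298.5.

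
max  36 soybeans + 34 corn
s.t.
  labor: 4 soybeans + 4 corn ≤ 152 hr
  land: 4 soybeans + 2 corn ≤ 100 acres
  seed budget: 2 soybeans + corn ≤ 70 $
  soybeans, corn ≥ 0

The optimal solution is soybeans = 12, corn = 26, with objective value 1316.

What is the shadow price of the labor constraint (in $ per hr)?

Binding: labor and land. Non-binding: seed budget (20 unused).
Since seed budget is not tight, its dual is 0.
Dual feasibility on the basic columns requires 4·y_labor + 4·y_land = 36, 4·y_labor + 2·y_land = 34.
→ y_labor = 8 and y_land = 1.
Shadow price of labor = 8.

8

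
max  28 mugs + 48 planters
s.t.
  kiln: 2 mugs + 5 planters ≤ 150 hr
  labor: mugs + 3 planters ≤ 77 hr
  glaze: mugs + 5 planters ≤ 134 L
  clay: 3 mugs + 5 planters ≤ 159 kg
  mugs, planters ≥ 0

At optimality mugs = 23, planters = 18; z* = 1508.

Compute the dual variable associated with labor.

At the optimum: kiln uses 136 of 150 (slack = 14); labor uses 77 of 77 (binding); glaze uses 113 of 134 (slack = 21); clay uses 159 of 159 (binding).
Slack constraints have shadow price 0 (complementary slackness).
The binding rows give the dual system: 1·y_labor + 3·y_clay = 28 and 3·y_labor + 5·y_clay = 48.
→ y_labor = 1 and y_clay = 9.
Shadow price of labor = 1.

1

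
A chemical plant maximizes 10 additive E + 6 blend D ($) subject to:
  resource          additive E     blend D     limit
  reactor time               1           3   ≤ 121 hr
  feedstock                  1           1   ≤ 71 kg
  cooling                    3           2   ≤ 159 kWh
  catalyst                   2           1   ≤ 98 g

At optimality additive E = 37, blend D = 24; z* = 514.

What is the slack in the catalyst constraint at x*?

catalyst used = 2·37 + 1·24 = 98; slack = 98 − 98 = 0.

0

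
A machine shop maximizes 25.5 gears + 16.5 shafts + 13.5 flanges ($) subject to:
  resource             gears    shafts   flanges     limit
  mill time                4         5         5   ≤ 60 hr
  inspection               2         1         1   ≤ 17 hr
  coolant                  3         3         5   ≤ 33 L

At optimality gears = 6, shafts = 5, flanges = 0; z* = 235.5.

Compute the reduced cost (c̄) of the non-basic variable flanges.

Binding: inspection and coolant. Non-binding: mill time (11 unused).
Slack constraints have shadow price 0 (complementary slackness).
From A_Bᵀ y = c: 2·y_inspection + 3·y_coolant = 25.5; 1·y_inspection + 3·y_coolant = 16.5.
This yields shadow prices y_inspection = 9, y_coolant = 2.5.
Reduced cost of flanges: c₃ − yᵀa₃ = 13.5 − (9·1 + 2.5·5) = 13.5 − 21.5 = -8.

-8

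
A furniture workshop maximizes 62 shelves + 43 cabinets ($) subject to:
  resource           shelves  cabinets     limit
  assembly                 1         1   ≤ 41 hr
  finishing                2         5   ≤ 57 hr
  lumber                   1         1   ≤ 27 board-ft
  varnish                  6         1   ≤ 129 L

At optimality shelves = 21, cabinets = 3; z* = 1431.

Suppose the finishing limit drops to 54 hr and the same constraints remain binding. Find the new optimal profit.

1410

Binding: finishing and varnish. Non-binding: assembly (17 unused), lumber (3 unused).
Slack constraints have shadow price 0 (complementary slackness).
From A_Bᵀ y = c: 2·y_finishing + 6·y_varnish = 62; 5·y_finishing + 1·y_varnish = 43.
Solving: y_finishing = 7, y_varnish = 8.
Δz = y_finishing·Δb = 7 × (-3) = -21, so new z* = 1431 − 21 = 1410.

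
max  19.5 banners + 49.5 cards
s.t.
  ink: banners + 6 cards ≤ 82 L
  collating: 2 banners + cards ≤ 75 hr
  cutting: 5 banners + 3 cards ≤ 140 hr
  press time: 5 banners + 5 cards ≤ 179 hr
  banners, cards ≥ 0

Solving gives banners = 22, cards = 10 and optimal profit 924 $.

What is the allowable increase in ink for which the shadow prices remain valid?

Binding constraints: ink, cutting. The basis is B = [[1,6],[5,3]] with det -27.
Per unit increase in ink, x* moves by d = (-0.1111, 0.1852).
The basis stays optimal until press time becomes binding; allowable increase = 51.3 L.

51.3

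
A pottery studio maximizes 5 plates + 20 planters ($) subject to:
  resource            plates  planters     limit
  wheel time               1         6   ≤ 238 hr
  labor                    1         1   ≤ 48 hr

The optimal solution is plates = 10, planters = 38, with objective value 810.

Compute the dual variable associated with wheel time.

At the optimum: wheel time uses 238 of 238 (binding); labor uses 48 of 48 (binding).
The binding rows give the dual system: 1·y_wheel time + 1·y_labor = 5 and 6·y_wheel time + 1·y_labor = 20.
This yields shadow prices y_wheel time = 3, y_labor = 2.
Shadow price of wheel time = 3.

3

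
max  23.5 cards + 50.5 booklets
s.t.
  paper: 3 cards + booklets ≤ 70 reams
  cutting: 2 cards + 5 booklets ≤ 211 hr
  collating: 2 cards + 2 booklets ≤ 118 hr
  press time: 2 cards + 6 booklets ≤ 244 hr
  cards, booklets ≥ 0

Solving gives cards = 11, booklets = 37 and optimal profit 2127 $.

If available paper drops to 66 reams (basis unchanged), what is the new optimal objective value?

Binding: paper and press time. Non-binding: cutting (4 unused), collating (22 unused).
Since cutting, collating are not tight, their duals are 0.
Dual feasibility on the basic columns requires 3·y_paper + 2·y_press time = 23.5, 1·y_paper + 6·y_press time = 50.5.
→ y_paper = 2.5 and y_press time = 8.
Δz = y_paper·Δb = 2.5 × (-4) = -10, so new z* = 2127 − 10 = 2117.

2117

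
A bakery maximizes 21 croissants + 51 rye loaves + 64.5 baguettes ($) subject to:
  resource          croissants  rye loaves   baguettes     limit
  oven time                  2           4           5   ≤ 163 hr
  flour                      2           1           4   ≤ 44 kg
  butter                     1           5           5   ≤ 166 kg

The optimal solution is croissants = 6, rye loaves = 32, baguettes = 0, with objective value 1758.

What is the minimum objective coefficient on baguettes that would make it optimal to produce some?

Check each constraint at x*: oven time 140/163 (slack 23); flour 44/44 (tight); butter 166/166 (tight).
Since oven time is not tight, its dual is 0.
The binding rows give the dual system: 2·y_flour + 1·y_butter = 21 and 1·y_flour + 5·y_butter = 51.
This yields shadow prices y_flour = 6, y_butter = 9.
baguettes enters the basis when its profit ≥ yᵀa₃ = 6·4 + 9·5 = 69.

69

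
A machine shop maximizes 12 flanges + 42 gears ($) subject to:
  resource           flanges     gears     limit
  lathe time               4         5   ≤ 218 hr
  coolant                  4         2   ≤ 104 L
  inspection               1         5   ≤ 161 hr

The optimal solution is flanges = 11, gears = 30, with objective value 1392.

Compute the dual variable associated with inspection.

Check each constraint at x*: lathe time 194/218 (slack 24); coolant 104/104 (tight); inspection 161/161 (tight).
By complementary slackness, y = 0 for the non-binding constraint.
From A_Bᵀ y = c: 4·y_coolant + 1·y_inspection = 12; 2·y_coolant + 5·y_inspection = 42.
This yields shadow prices y_coolant = 1, y_inspection = 8.
Shadow price of inspection = 8.

8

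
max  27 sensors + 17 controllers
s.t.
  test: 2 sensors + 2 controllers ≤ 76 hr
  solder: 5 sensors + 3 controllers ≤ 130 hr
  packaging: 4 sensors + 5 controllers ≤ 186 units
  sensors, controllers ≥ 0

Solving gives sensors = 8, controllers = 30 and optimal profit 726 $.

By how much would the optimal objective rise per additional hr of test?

1

At the optimum: test uses 76 of 76 (binding); solder uses 130 of 130 (binding); packaging uses 182 of 186 (slack = 4).
By complementary slackness, y = 0 for the non-binding constraint.
From A_Bᵀ y = c: 2·y_test + 5·y_solder = 27; 2·y_test + 3·y_solder = 17.
This yields shadow prices y_test = 1, y_solder = 5.
Shadow price of test = 1.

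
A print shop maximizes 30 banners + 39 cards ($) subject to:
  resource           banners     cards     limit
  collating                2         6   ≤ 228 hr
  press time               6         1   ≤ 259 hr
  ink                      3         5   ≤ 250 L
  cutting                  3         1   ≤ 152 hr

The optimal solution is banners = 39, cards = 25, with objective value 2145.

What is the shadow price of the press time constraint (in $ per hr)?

Check each constraint at x*: collating 228/228 (tight); press time 259/259 (tight); ink 242/250 (slack 8); cutting 142/152 (slack 10).
By complementary slackness, y = 0 for the non-binding constraints.
Dual feasibility on the basic columns requires 2·y_collating + 6·y_press time = 30, 6·y_collating + 1·y_press time = 39.
→ y_collating = 6 and y_press time = 3.
Shadow price of press time = 3.

3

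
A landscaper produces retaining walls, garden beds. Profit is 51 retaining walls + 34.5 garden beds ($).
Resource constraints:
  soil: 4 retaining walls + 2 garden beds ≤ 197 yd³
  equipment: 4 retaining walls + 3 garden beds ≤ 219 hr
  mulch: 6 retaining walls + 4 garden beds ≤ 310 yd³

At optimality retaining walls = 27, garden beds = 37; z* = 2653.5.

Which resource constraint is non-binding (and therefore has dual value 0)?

soil

soil: 182/197 (slack 15)
equipment: 219/219 (binding)
mulch: 310/310 (binding)
By complementary slackness, a constraint with positive slack has shadow price 0 → soil.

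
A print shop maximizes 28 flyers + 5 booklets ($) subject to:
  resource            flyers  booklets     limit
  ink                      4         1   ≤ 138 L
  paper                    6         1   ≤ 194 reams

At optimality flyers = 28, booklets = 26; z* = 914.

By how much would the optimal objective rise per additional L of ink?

Both ink and paper are binding at x*.
Dual feasibility on the basic columns requires 4·y_ink + 6·y_paper = 28, 1·y_ink + 1·y_paper = 5.
This yields shadow prices y_ink = 1, y_paper = 4.
Shadow price of ink = 1.

1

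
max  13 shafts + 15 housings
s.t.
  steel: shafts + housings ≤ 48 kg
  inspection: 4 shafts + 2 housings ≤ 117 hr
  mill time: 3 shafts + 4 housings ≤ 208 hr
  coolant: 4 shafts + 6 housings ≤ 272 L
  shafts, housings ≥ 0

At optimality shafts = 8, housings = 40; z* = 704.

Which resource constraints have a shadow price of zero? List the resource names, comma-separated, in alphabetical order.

inspection, mill time

steel: 48/48 (binding)
inspection: 112/117 (slack 5)
mill time: 184/208 (slack 24)
coolant: 272/272 (binding)
By complementary slackness, a constraint with positive slack has shadow price 0 → inspection, mill time.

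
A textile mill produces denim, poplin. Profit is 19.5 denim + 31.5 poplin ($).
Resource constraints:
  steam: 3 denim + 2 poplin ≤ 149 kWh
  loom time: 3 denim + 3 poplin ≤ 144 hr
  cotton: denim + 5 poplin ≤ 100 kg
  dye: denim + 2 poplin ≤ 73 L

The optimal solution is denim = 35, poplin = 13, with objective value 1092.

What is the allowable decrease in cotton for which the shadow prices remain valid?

Binding constraints: loom time, cotton. The basis is B = [[3,3],[1,5]] with det 12.
Per unit decrease in cotton, x* moves by d = (0.25, -0.25).
The basis stays optimal until poplin reaches 0; allowable decrease = 52 kg.

52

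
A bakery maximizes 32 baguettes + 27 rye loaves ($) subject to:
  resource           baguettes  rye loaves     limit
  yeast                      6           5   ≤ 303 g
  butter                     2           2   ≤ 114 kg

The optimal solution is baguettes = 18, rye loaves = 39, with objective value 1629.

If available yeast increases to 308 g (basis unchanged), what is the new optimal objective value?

Check each constraint at x*: yeast 303/303 (tight); butter 114/114 (tight).
From A_Bᵀ y = c: 6·y_yeast + 2·y_butter = 32; 5·y_yeast + 2·y_butter = 27.
This yields shadow prices y_yeast = 5, y_butter = 1.
Δz = y_yeast·Δb = 5 × (5) = 25, so new z* = 1629 + 25 = 1654.

1654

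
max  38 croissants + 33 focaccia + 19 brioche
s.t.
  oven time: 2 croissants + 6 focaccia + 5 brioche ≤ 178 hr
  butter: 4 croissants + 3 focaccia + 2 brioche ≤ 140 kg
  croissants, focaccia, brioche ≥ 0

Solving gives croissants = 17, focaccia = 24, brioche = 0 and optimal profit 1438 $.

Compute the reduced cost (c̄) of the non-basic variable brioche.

At the optimum: oven time uses 178 of 178 (binding); butter uses 140 of 140 (binding).
From A_Bᵀ y = c: 2·y_oven time + 4·y_butter = 38; 6·y_oven time + 3·y_butter = 33.
This yields shadow prices y_oven time = 1, y_butter = 9.
Reduced cost of brioche: c₃ − yᵀa₃ = 19 − (1·5 + 9·2) = 19 − 23 = -4.

-4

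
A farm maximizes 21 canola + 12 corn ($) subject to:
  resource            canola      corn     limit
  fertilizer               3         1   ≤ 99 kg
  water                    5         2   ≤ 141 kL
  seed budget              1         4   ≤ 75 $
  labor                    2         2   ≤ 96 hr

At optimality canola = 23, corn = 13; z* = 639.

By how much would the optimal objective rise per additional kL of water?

Binding: water and seed budget. Non-binding: fertilizer (17 unused), labor (24 unused).
Slack constraints have shadow price 0 (complementary slackness).
From A_Bᵀ y = c: 5·y_water + 1·y_seed budget = 21; 2·y_water + 4·y_seed budget = 12.
→ y_water = 4 and y_seed budget = 1.
Shadow price of water = 4.

4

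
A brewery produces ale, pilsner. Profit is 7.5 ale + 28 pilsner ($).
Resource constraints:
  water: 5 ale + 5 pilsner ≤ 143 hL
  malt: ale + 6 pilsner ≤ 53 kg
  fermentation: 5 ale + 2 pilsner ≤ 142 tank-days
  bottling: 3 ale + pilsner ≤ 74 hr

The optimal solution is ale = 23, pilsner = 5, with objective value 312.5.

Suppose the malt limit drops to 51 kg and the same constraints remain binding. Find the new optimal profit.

Binding: malt and bottling. Non-binding: water (3 unused), fermentation (17 unused).
Slack constraints have shadow price 0 (complementary slackness).
From A_Bᵀ y = c: 1·y_malt + 3·y_bottling = 7.5; 6·y_malt + 1·y_bottling = 28.
→ y_malt = 4.5 and y_bottling = 1.
Δz = y_malt·Δb = 4.5 × (-2) = -9, so new z* = 312.5 − 9 = 303.5.

303.5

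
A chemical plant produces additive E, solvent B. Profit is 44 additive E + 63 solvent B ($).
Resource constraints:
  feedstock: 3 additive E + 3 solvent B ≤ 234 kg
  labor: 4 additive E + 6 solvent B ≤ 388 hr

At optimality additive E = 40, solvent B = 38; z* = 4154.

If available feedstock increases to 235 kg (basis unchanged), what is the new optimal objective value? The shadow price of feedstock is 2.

Δb = 1, so new z* = 4154 + (2)·(1) = 4154 + 2 = 4156.

4156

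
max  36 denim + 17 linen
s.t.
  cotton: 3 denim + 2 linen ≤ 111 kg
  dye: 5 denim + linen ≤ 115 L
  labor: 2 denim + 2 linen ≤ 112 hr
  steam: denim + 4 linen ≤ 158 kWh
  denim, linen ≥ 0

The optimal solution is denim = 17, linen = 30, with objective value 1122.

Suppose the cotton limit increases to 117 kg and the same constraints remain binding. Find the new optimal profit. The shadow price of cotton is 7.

Δb = 6, so new z* = 1122 + (7)·(6) = 1122 + 42 = 1164.

1164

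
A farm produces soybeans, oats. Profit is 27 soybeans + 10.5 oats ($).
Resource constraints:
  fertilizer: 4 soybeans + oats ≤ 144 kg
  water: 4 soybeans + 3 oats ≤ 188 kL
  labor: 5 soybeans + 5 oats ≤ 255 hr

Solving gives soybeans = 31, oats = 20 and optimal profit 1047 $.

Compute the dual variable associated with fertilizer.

At the optimum: fertilizer uses 144 of 144 (binding); water uses 184 of 188 (slack = 4); labor uses 255 of 255 (binding).
Since water is not tight, its dual is 0.
Dual feasibility on the basic columns requires 4·y_fertilizer + 5·y_labor = 27, 1·y_fertilizer + 5·y_labor = 10.5.
Solving: y_fertilizer = 5.5, y_labor = 1.
Shadow price of fertilizer = 5.5.

5.5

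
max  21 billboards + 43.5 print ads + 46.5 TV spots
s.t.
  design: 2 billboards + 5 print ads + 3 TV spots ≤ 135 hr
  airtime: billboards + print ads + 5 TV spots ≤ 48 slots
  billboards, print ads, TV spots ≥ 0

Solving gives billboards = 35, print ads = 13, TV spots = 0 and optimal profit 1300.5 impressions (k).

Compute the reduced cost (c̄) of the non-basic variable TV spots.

Both design and airtime are binding at x*.
The binding rows give the dual system: 2·y_design + 1·y_airtime = 21 and 5·y_design + 1·y_airtime = 43.5.
→ y_design = 7.5 and y_airtime = 6.
Reduced cost of TV spots: c₃ − yᵀa₃ = 46.5 − (7.5·3 + 6·5) = 46.5 − 52.5 = -6.

-6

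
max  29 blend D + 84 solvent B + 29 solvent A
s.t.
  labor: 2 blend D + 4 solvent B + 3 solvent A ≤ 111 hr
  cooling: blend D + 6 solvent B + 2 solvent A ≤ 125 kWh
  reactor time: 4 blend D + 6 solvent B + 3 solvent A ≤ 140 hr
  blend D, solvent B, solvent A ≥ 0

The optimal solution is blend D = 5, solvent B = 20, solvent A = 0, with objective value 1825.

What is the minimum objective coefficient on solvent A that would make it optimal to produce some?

33

Binding: cooling and reactor time. Non-binding: labor (21 unused).
By complementary slackness, y = 0 for the non-binding constraint.
The binding rows give the dual system: 1·y_cooling + 4·y_reactor time = 29 and 6·y_cooling + 6·y_reactor time = 84.
→ y_cooling = 9 and y_reactor time = 5.
solvent A enters the basis when its profit ≥ yᵀa₃ = 9·2 + 5·3 = 33.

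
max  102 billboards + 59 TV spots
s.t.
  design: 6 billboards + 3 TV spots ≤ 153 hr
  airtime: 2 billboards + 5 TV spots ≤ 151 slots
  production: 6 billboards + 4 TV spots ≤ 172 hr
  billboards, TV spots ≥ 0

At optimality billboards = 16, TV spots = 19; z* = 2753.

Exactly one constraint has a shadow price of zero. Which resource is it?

design: 153/153 (binding)
airtime: 127/151 (slack 24)
production: 172/172 (binding)
By complementary slackness, a constraint with positive slack has shadow price 0 → airtime.

airtime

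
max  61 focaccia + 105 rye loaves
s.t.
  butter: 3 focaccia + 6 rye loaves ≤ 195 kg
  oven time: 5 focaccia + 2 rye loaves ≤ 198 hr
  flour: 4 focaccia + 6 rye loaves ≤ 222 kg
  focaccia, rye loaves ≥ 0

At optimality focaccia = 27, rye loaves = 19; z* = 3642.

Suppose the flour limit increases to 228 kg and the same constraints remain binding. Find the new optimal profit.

3693

At the optimum: butter uses 195 of 195 (binding); oven time uses 173 of 198 (slack = 25); flour uses 222 of 222 (binding).
By complementary slackness, y = 0 for the non-binding constraint.
The binding rows give the dual system: 3·y_butter + 4·y_flour = 61 and 6·y_butter + 6·y_flour = 105.
→ y_butter = 9 and y_flour = 8.5.
Δz = y_flour·Δb = 8.5 × (6) = 51, so new z* = 3642 + 51 = 3693.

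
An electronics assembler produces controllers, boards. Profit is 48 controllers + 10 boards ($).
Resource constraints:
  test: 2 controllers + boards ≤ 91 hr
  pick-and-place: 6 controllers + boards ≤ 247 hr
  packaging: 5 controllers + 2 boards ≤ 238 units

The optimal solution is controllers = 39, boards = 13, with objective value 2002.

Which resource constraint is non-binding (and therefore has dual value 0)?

packaging

test: 91/91 (binding)
pick-and-place: 247/247 (binding)
packaging: 221/238 (slack 17)
By complementary slackness, a constraint with positive slack has shadow price 0 → packaging.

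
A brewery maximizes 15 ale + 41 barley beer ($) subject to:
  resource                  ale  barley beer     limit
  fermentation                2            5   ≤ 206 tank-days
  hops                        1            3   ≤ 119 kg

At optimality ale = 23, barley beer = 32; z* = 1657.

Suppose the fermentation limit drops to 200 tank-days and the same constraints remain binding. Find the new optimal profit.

1633

Both fermentation and hops are binding at x*.
Dual feasibility on the basic columns requires 2·y_fermentation + 1·y_hops = 15, 5·y_fermentation + 3·y_hops = 41.
This yields shadow prices y_fermentation = 4, y_hops = 7.
Δz = y_fermentation·Δb = 4 × (-6) = -24, so new z* = 1657 − 24 = 1633.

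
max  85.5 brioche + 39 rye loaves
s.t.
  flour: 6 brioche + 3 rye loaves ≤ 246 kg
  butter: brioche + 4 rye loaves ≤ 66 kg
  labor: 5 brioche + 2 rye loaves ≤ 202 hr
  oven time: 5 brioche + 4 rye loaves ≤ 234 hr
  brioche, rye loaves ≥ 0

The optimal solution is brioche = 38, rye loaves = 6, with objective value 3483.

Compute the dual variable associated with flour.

8

Binding: flour and labor. Non-binding: butter (4 unused), oven time (20 unused).
Since butter, oven time are not tight, their duals are 0.
From A_Bᵀ y = c: 6·y_flour + 5·y_labor = 85.5; 3·y_flour + 2·y_labor = 39.
Solving: y_flour = 8, y_labor = 7.5.
Shadow price of flour = 8.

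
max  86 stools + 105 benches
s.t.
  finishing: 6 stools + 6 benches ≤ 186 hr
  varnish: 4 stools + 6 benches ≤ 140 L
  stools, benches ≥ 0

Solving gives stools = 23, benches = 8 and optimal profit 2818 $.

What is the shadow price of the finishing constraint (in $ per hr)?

At the optimum: finishing uses 186 of 186 (binding); varnish uses 140 of 140 (binding).
From A_Bᵀ y = c: 6·y_finishing + 4·y_varnish = 86; 6·y_finishing + 6·y_varnish = 105.
→ y_finishing = 8 and y_varnish = 9.5.
Shadow price of finishing = 8.

8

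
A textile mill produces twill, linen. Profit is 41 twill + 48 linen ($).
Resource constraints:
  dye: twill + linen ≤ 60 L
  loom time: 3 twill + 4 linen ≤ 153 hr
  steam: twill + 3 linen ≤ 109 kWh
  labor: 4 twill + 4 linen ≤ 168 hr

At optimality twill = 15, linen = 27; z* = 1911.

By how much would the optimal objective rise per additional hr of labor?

5

Check each constraint at x*: dye 42/60 (slack 18); loom time 153/153 (tight); steam 96/109 (slack 13); labor 168/168 (tight).
By complementary slackness, y = 0 for the non-binding constraints.
The binding rows give the dual system: 3·y_loom time + 4·y_labor = 41 and 4·y_loom time + 4·y_labor = 48.
→ y_loom time = 7 and y_labor = 5.
Shadow price of labor = 5.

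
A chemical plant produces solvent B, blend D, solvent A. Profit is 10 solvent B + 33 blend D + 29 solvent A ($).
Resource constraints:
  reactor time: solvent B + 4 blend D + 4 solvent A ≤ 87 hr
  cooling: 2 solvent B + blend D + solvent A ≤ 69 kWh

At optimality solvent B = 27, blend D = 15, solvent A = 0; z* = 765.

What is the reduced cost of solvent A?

-4

Both reactor time and cooling are binding at x*.
The binding rows give the dual system: 1·y_reactor time + 2·y_cooling = 10 and 4·y_reactor time + 1·y_cooling = 33.
Solving: y_reactor time = 8, y_cooling = 1.
Reduced cost of solvent A: c₃ − yᵀa₃ = 29 − (8·4 + 1·1) = 29 − 33 = -4.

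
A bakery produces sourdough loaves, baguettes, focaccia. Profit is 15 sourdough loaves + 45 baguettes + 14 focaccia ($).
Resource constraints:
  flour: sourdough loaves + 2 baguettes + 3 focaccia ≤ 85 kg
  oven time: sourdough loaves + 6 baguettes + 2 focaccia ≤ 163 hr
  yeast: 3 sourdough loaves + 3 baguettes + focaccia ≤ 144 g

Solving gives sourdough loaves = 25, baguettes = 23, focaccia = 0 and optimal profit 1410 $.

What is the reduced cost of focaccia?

-1

Check each constraint at x*: flour 71/85 (slack 14); oven time 163/163 (tight); yeast 144/144 (tight).
By complementary slackness, y = 0 for the non-binding constraint.
From A_Bᵀ y = c: 1·y_oven time + 3·y_yeast = 15; 6·y_oven time + 3·y_yeast = 45.
→ y_oven time = 6 and y_yeast = 3.
Reduced cost of focaccia: c₃ − yᵀa₃ = 14 − (6·2 + 3·1) = 14 − 15 = -1.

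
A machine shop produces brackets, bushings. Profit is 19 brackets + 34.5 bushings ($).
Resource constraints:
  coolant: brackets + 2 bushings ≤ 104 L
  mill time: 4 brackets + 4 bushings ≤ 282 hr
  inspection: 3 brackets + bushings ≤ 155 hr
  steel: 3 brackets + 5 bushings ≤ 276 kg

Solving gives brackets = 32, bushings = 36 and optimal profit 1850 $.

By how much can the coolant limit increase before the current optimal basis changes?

6.4

Binding constraints: coolant, steel. The basis is B = [[1,2],[3,5]] with det -1.
Per unit increase in coolant, x* moves by d = (-5, 3).
The basis stays optimal until brackets reaches 0; allowable increase = 6.4 L.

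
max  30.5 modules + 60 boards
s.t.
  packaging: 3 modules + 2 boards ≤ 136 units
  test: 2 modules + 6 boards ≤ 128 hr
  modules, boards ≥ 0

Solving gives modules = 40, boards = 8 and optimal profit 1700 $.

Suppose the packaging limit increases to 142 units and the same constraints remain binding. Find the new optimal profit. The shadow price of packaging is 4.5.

Δb = 6, so new z* = 1700 + (4.5)·(6) = 1700 + 27 = 1727.

1727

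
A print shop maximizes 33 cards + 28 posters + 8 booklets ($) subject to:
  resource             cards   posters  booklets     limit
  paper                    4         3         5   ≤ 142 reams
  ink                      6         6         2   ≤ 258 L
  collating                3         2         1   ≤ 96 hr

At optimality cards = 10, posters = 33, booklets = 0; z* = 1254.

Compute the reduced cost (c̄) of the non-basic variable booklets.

-3

Binding: ink and collating. Non-binding: paper (3 unused).
By complementary slackness, y = 0 for the non-binding constraint.
Dual feasibility on the basic columns requires 6·y_ink + 3·y_collating = 33, 6·y_ink + 2·y_collating = 28.
→ y_ink = 3 and y_collating = 5.
Reduced cost of booklets: c₃ − yᵀa₃ = 8 − (3·2 + 5·1) = 8 − 11 = -3.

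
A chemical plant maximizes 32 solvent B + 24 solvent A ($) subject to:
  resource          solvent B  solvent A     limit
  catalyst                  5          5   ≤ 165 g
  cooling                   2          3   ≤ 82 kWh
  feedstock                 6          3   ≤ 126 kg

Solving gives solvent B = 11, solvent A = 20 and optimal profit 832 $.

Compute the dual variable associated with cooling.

Binding: cooling and feedstock. Non-binding: catalyst (10 unused).
By complementary slackness, y = 0 for the non-binding constraint.
The binding rows give the dual system: 2·y_cooling + 6·y_feedstock = 32 and 3·y_cooling + 3·y_feedstock = 24.
→ y_cooling = 4 and y_feedstock = 4.
Shadow price of cooling = 4.

4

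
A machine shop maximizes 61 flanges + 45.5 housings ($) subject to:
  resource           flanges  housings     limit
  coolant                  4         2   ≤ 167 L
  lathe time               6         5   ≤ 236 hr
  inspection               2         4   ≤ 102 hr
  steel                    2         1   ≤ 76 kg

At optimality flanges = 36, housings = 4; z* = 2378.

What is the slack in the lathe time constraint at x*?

lathe time used = 6·36 + 5·4 = 236; slack = 236 − 236 = 0.

0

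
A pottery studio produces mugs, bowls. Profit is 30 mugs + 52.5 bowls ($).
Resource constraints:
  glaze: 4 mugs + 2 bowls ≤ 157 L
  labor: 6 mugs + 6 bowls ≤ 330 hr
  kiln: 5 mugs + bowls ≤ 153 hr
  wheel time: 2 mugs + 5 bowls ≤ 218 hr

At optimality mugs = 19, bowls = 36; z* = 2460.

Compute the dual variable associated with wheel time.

At the optimum: glaze uses 148 of 157 (slack = 9); labor uses 330 of 330 (binding); kiln uses 131 of 153 (slack = 22); wheel time uses 218 of 218 (binding).
By complementary slackness, y = 0 for the non-binding constraints.
Dual feasibility on the basic columns requires 6·y_labor + 2·y_wheel time = 30, 6·y_labor + 5·y_wheel time = 52.5.
Solving: y_labor = 2.5, y_wheel time = 7.5.
Shadow price of wheel time = 7.5.

7.5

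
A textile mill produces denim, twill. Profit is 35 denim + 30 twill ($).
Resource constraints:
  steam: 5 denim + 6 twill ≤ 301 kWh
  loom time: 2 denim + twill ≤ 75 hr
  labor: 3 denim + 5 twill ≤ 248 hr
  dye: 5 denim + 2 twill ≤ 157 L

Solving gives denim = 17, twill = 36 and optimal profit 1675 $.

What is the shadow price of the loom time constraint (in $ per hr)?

0

At the optimum: steam uses 301 of 301 (binding); loom time uses 70 of 75 (slack = 5); labor uses 231 of 248 (slack = 17); dye uses 157 of 157 (binding).
Slack constraints have shadow price 0 (complementary slackness).
Dual feasibility on the basic columns requires 5·y_steam + 5·y_dye = 35, 6·y_steam + 2·y_dye = 30.
→ y_steam = 4 and y_dye = 3.
Shadow price of loom time = 0.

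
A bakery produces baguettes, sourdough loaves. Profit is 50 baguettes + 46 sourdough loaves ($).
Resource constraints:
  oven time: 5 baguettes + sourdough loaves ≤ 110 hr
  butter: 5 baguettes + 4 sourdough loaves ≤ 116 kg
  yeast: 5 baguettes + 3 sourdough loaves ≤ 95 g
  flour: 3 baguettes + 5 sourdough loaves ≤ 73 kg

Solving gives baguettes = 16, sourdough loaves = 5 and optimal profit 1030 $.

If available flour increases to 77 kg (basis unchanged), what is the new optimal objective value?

1050

Check each constraint at x*: oven time 85/110 (slack 25); butter 100/116 (slack 16); yeast 95/95 (tight); flour 73/73 (tight).
Since oven time, butter are not tight, their duals are 0.
Dual feasibility on the basic columns requires 5·y_yeast + 3·y_flour = 50, 3·y_yeast + 5·y_flour = 46.
→ y_yeast = 7 and y_flour = 5.
Δz = y_flour·Δb = 5 × (4) = 20, so new z* = 1030 + 20 = 1050.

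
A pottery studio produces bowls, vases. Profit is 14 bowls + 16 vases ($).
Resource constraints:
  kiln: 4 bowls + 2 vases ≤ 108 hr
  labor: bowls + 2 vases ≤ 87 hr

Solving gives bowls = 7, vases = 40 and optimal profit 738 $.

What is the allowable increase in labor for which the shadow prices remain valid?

Binding constraints: kiln, labor. The basis is B = [[4,2],[1,2]] with det 6.
Per unit increase in labor, x* moves by d = (-0.3333, 0.6667).
The basis stays optimal until bowls reaches 0; allowable increase = 21 hr.

21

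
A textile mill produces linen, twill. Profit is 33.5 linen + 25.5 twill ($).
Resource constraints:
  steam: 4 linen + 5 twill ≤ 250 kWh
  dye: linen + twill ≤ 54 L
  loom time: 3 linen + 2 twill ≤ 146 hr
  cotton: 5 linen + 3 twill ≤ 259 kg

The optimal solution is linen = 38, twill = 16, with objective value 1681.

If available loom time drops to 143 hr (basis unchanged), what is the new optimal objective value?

Binding: dye and loom time. Non-binding: steam (18 unused), cotton (21 unused).
By complementary slackness, y = 0 for the non-binding constraints.
From A_Bᵀ y = c: 1·y_dye + 3·y_loom time = 33.5; 1·y_dye + 2·y_loom time = 25.5.
This yields shadow prices y_dye = 9.5, y_loom time = 8.
Δz = y_loom time·Δb = 8 × (-3) = -24, so new z* = 1681 − 24 = 1657.

1657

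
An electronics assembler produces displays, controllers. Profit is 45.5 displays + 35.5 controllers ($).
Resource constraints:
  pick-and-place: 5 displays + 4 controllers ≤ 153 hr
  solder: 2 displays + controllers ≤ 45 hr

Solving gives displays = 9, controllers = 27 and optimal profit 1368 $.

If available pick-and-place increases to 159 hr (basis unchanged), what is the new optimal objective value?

Both pick-and-place and solder are binding at x*.
Dual feasibility on the basic columns requires 5·y_pick-and-place + 2·y_solder = 45.5, 4·y_pick-and-place + 1·y_solder = 35.5.
This yields shadow prices y_pick-and-place = 8.5, y_solder = 1.5.
Δz = y_pick-and-place·Δb = 8.5 × (6) = 51, so new z* = 1368 + 51 = 1419.

1419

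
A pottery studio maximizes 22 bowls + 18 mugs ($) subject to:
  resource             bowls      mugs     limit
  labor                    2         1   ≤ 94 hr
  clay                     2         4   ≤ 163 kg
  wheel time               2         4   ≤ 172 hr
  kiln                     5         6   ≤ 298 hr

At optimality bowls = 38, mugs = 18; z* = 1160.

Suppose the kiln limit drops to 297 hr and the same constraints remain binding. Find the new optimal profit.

Check each constraint at x*: labor 94/94 (tight); clay 148/163 (slack 15); wheel time 148/172 (slack 24); kiln 298/298 (tight).
Since clay, wheel time are not tight, their duals are 0.
Dual feasibility on the basic columns requires 2·y_labor + 5·y_kiln = 22, 1·y_labor + 6·y_kiln = 18.
Solving: y_labor = 6, y_kiln = 2.
Δz = y_kiln·Δb = 2 × (-1) = -2, so new z* = 1160 − 2 = 1158.

1158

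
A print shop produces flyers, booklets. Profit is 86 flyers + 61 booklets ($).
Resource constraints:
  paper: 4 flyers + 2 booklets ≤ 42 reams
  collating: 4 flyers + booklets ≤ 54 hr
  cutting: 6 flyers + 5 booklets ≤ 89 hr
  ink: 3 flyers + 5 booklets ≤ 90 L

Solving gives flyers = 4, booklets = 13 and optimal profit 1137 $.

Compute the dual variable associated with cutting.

Binding: paper and cutting. Non-binding: collating (25 unused), ink (13 unused).
Since collating, ink are not tight, their duals are 0.
Dual feasibility on the basic columns requires 4·y_paper + 6·y_cutting = 86, 2·y_paper + 5·y_cutting = 61.
This yields shadow prices y_paper = 8, y_cutting = 9.
Shadow price of cutting = 9.

9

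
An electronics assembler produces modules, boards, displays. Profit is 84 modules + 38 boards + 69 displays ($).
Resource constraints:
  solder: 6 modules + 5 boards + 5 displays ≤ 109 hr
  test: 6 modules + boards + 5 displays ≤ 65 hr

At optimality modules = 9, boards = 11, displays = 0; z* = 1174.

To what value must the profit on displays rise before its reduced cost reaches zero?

Check each constraint at x*: solder 109/109 (tight); test 65/65 (tight).
From A_Bᵀ y = c: 6·y_solder + 6·y_test = 84; 5·y_solder + 1·y_test = 38.
→ y_solder = 6 and y_test = 8.
displays enters the basis when its profit ≥ yᵀa₃ = 6·5 + 8·5 = 70.

70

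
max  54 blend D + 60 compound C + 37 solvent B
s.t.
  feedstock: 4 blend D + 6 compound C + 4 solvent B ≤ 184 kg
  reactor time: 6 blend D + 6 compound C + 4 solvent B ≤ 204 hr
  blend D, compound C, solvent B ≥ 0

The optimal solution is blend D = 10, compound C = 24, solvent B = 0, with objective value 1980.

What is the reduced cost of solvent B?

At the optimum: feedstock uses 184 of 184 (binding); reactor time uses 204 of 204 (binding).
Dual feasibility on the basic columns requires 4·y_feedstock + 6·y_reactor time = 54, 6·y_feedstock + 6·y_reactor time = 60.
This yields shadow prices y_feedstock = 3, y_reactor time = 7.
Reduced cost of solvent B: c₃ − yᵀa₃ = 37 − (3·4 + 7·4) = 37 − 40 = -3.

-3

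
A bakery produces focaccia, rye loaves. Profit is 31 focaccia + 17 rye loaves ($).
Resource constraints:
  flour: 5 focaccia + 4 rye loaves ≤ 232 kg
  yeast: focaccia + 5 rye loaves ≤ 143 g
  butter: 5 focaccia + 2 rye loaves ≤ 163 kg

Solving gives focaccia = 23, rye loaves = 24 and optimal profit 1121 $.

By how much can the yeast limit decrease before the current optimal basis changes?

110.4

Binding constraints: yeast, butter. The basis is B = [[1,5],[5,2]] with det -23.
Per unit decrease in yeast, x* moves by d = (0.087, -0.2174).
The basis stays optimal until rye loaves reaches 0; allowable decrease = 110.4 g.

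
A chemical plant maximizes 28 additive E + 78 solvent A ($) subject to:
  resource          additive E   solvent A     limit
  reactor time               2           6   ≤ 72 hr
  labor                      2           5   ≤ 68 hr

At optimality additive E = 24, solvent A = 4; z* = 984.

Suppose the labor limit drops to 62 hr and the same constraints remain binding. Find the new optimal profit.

Both reactor time and labor are binding at x*.
The binding rows give the dual system: 2·y_reactor time + 2·y_labor = 28 and 6·y_reactor time + 5·y_labor = 78.
This yields shadow prices y_reactor time = 8, y_labor = 6.
Δz = y_labor·Δb = 6 × (-6) = -36, so new z* = 984 − 36 = 948.

948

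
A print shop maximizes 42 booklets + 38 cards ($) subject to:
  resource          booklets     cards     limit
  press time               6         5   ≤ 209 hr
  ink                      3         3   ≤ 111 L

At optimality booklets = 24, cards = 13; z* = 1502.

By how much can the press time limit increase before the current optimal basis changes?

Binding constraints: press time, ink. The basis is B = [[6,5],[3,3]] with det 3.
Per unit increase in press time, x* moves by d = (1, -1).
The basis stays optimal until cards reaches 0; allowable increase = 13 hr.

13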